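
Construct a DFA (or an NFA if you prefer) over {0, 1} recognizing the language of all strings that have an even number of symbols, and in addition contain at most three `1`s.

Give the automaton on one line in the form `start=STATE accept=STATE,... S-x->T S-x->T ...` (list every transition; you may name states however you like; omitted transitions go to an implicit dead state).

start=s0 accept=s0,s3,s4,s7 s0-0->s1 s0-1->s2 s1-0->s0 s1-1->s3 s2-0->s3 s2-1->s4 s3-0->s2 s3-1->s5 s4-0->s5 s4-1->s6 s5-0->s4 s5-1->s7 s6-0->s7 s6-1->s8 s7-0->s6 s7-1->s8 s8-0->s8 s8-1->s8

Handle the two conditions separately and then intersect. The first has 2 states tracking the input length modulo 2; the second has 5 states tracking the count of `1`s, saturating at 4. A product state is a pair (one from each), accepting exactly when both do. Minimizing collapses redundant product states.
9 states suffice.
        0   1  
>* s0   s1  s2 
   s1   s0  s3 
   s2   s3  s4 
 * s3   s2  s5 
 * s4   s5  s6 
   s5   s4  s7 
   s6   s7  s8 
 * s7   s6  s8 
   s8   s8  s8 
(> = start, * = accepting)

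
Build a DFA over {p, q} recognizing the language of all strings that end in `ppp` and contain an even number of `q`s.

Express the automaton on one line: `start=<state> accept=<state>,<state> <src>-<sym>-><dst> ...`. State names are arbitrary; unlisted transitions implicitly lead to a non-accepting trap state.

start=s0 accept=s5 s0-p->s1 s0-q->s2 s1-p->s3 s1-q->s2 s2-p->s4 s2-q->s0 s3-p->s5 s3-q->s2 s4-p->s6 s4-q->s0 s5-p->s5 s5-q->s2 s6-p->s7 s6-q->s0 s7-p->s7 s7-q->s0

Build one automaton per condition and run them in lockstep. One (4 states) tracks how much of the suffix `ppp` has currently been matched; the other (2 states) tracks the count of `q`s modulo 2. Each combined state is a pair, one component from each; accept when both components accept.
An 8-state machine:
        p   q  
>  s0   s1  s2 
   s1   s3  s2 
   s2   s4  s0 
   s3   s5  s2 
   s4   s6  s0 
 * s5   s5  s2 
   s6   s7  s0 
   s7   s7  s0 
(> = start, * = accepting)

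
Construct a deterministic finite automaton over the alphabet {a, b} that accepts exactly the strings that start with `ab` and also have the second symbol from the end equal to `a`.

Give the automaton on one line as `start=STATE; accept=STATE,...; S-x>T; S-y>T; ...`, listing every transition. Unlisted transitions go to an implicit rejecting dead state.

start=s0; accept=s3,s6; s0-a>s1; s0-b>s2; s1-a>s2; s1-b>s3; s2-a>s2; s2-b>s2; s3-a>s4; s3-b>s5; s4-a>s6; s4-b>s3; s5-a>s4; s5-b>s5; s6-a>s6; s6-b>s3

Run two small machines in parallel and take their product. The first has 4 states tracking whether the input so far still matches the prefix `ab`; the second has 7 states tracking the last 2 symbols read. A product state is a pair (one from each), accepting exactly when both do. After merging equivalent states the machine shrinks.
A 7-state machine:
        a   b  
>  s0   s1  s2 
   s1   s2  s3 
   s2   s2  s2 
 * s3   s4  s5 
   s4   s6  s3 
   s5   s4  s5 
 * s6   s6  s3 
(> = start, * = accepting)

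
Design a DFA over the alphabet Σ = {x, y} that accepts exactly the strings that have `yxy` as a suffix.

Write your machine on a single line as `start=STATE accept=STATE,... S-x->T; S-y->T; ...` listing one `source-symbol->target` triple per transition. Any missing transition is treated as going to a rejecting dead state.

start=q0; accept=q3; q0-x->q0; q0-y->q1; q1-x->q2; q1-y->q1; q2-x->q0; q2-y->q3; q3-x->q2; q3-y->q1

Remember how much of `yxy` the current input suffix matches. State q0 means no match yet; q1 means the last symbol is `y`; q2 means the last 2 symbols are `yx`; q3 means the last 3 symbols are `yxy`. Only q3 accepts. On a mismatch, fall back to the longest proper suffix that is still a prefix of `yxy`.
With 4 states:
        x   y  
>  q0   q0  q1 
   q1   q2  q1 
   q2   q0  q3 
 * q3   q2  q1 
(> = start, * = accepting)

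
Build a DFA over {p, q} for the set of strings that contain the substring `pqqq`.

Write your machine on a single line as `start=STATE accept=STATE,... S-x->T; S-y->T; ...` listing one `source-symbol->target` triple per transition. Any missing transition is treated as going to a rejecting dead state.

States s0..s3 record the length of the longest prefix of `pqqq` that matches the current input suffix. Reaching s4 means `pqqq` has been seen, and we stay there forever. Accept from s4.
5 states suffice.
        p   q  
>  s0   s1  s0 
   s1   s1  s2 
   s2   s1  s3 
   s3   s1  s4 
 * s4   s4  s4 
(> = start, * = accepting)

start=s0; accept=s4; s0-p->s1; s0-q->s0; s1-p->s1; s1-q->s2; s2-p->s1; s2-q->s3; s3-p->s1; s3-q->s4; s4-p->s4; s4-q->s4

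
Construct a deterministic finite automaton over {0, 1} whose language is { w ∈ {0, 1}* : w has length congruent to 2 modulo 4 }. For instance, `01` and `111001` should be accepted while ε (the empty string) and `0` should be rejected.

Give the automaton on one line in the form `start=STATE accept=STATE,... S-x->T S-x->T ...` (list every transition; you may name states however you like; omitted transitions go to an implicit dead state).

start=A accept=C A-0->B A-1->B B-0->C B-1->C C-0->D C-1->D D-0->A D-1->A

Only the length mod 4 matters, so use a 4-cycle: from any state, every input symbol moves to the next state, wrapping D back to A. Mark C accepting.
A 4-state machine:
       0  1 
>  A   B  B 
   B   C  C 
 * C   D  D 
   D   A  A 
(> = start, * = accepting)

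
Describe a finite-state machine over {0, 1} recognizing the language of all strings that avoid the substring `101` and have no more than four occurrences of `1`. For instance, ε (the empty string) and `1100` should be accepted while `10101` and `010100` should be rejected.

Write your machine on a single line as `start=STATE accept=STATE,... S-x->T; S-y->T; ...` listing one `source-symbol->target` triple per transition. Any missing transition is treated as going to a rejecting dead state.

start=A; accept=A,B,C,D,E,G,H,I,J,K,L; A-0->A; A-1->B; B-0->C; B-1->D; C-0->E; C-1->F; D-0->G; D-1->H; E-0->E; E-1->D; F-0->F; F-1->F; G-0->I; G-1->F; H-0->J; H-1->K; I-0->I; I-1->H; J-0->L; J-1->F; K-0->K; K-1->F; L-0->L; L-1->K

Build one automaton per condition and run them in lockstep. One (4 states) tracks partial matches of the forbidden pattern `101`; the other (6 states) tracks the count of `1`s, saturating at 5. Each combined state is a pair, one component from each; accept when both components accept. Equivalent product states are then merged.
A 12-state machine:
       0  1 
>* A   A  B 
 * B   C  D 
 * C   E  F 
 * D   G  H 
 * E   E  D 
   F   F  F 
 * G   I  F 
 * H   J  K 
 * I   I  H 
 * J   L  F 
 * K   K  F 
 * L   L  K 
(> = start, * = accepting)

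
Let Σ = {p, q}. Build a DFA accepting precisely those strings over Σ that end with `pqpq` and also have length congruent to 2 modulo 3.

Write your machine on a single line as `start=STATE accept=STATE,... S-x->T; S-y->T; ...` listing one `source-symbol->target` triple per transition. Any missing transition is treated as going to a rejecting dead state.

Handle the two conditions separately and then intersect. The first has 5 states tracking how much of the suffix `pqpq` has currently been matched; the second has 3 states tracking the input length modulo 3. A product state is a pair (one from each), accepting exactly when both do. Minimizing collapses redundant product states.
With 7 states:
       p  q 
>  A   B  B 
   B   C  D 
   C   A  E 
   D   A  A 
   E   F  B 
   F   C  G 
 * G   A  A 
(> = start, * = accepting)

start=A; accept=G; A-p->B; A-q->B; B-p->C; B-q->D; C-p->A; C-q->E; D-p->A; D-q->A; E-p->F; E-q->B; F-p->C; F-q->G; G-p->A; G-q->A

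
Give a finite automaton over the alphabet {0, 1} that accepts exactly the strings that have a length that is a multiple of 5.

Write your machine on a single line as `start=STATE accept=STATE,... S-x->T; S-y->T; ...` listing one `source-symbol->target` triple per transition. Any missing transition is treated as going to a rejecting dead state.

Only the length mod 5 matters, so use a 5-cycle: from any state, every input symbol moves to the next state, wrapping s4 back to s0. Mark s0 accepting.
        0   1  
>* s0   s1  s1 
   s1   s2  s2 
   s2   s3  s3 
   s3   s4  s4 
   s4   s0  s0 
(> = start, * = accepting)

start=s0; accept=s0; s0-0->s1; s0-1->s1; s1-0->s2; s1-1->s2; s2-0->s3; s2-1->s3; s3-0->s4; s3-1->s4; s4-0->s0; s4-1->s0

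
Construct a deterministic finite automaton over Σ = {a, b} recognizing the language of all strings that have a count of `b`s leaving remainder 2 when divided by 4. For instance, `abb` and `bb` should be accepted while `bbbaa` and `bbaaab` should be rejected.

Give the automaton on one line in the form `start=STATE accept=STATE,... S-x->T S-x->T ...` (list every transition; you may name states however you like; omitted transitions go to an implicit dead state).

start=s0 accept=s2 s0-a->s0 s0-b->s1 s1-a->s1 s1-b->s2 s2-a->s2 s2-b->s3 s3-a->s3 s3-b->s0

The only thing that matters is how many `b`s have appeared, reduced mod 4. Use one state per residue: s0 for 0, …, s3 for 3. Reading `b` moves to the next residue; anything else stays put. s2 is accepting.
A 4-state machine:
        a   b  
>  s0   s0  s1 
   s1   s1  s2 
 * s2   s2  s3 
   s3   s3  s0 
(> = start, * = accepting)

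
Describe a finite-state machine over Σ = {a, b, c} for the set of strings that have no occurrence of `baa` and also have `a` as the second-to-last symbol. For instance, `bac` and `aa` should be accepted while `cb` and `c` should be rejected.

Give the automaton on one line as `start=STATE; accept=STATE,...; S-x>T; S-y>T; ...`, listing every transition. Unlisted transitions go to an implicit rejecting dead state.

Run two small machines in parallel and take their product. The first has 4 states tracking partial matches of the forbidden pattern `baa`; the second has 13 states tracking the last 2 symbols read. A product state is a pair (one from each), accepting exactly when both do.
22 states suffice.
          a    b    c  
>  q0     q1   q2   q3 
   q1     q4   q5   q6 
   q2     q7   q8   q9 
   q3    q10  q11  q12 
 * q4     q4   q5   q6 
 * q5     q7   q8   q9 
 * q6    q10  q11  q12 
   q7    q13   q5   q6 
   q8     q7   q8   q9 
   q9    q10  q11  q12 
   q10    q4   q5   q6 
   q11    q7   q8   q9 
   q12   q10  q11  q12 
   q13   q13  q14  q15 
   q14   q16  q17  q18 
   q15   q19  q20  q21 
   q16   q13  q14  q15 
   q17   q16  q17  q18 
   q18   q19  q20  q21 
   q19   q13  q14  q15 
   q20   q16  q17  q18 
   q21   q19  q20  q21 
(> = start, * = accepting)

start=q0; accept=q4,q5,q6; q0-a>q1; q0-b>q2; q0-c>q3; q1-a>q4; q1-b>q5; q1-c>q6; q2-a>q7; q2-b>q8; q2-c>q9; q3-a>q10; q3-b>q11; q3-c>q12; q4-a>q4; q4-b>q5; q4-c>q6; q5-a>q7; q5-b>q8; q5-c>q9; q6-a>q10; q6-b>q11; q6-c>q12; q7-a>q13; q7-b>q5; q7-c>q6; q8-a>q7; q8-b>q8; q8-c>q9; q9-a>q10; q9-b>q11; q9-c>q12; q10-a>q4; q10-b>q5; q10-c>q6; q11-a>q7; q11-b>q8; q11-c>q9; q12-a>q10; q12-b>q11; q12-c>q12; q13-a>q13; q13-b>q14; q13-c>q15; q14-a>q16; q14-b>q17; q14-c>q18; q15-a>q19; q15-b>q20; q15-c>q21; q16-a>q13; q16-b>q14; q16-c>q15; q17-a>q16; q17-b>q17; q17-c>q18; q18-a>q19; q18-b>q20; q18-c>q21; q19-a>q13; q19-b>q14; q19-c>q15; q20-a>q16; q20-b>q17; q20-c>q18; q21-a>q19; q21-b>q20; q21-c>q21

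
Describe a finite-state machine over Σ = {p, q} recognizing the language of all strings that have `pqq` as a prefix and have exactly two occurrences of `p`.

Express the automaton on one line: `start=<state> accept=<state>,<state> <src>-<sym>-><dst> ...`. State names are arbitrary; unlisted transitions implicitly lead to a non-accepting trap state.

Run two small machines in parallel and take their product. One (5 states) tracks whether the input so far still matches the prefix `pqq`; the other (4 states) tracks the count of `p`s, saturating at 3. Each combined state is a pair, one component from each; accept when both components accept. Minimizing collapses redundant product states.
A 6-state machine:
        p   q  
>  s0   s1  s2 
   s1   s2  s3 
   s2   s2  s2 
   s3   s2  s4 
   s4   s5  s4 
 * s5   s2  s5 
(> = start, * = accepting)

start=s0 accept=s5 s0-p->s1 s0-q->s2 s1-p->s2 s1-q->s3 s2-p->s2 s2-q->s2 s3-p->s2 s3-q->s4 s4-p->s5 s4-q->s4 s5-p->s2 s5-q->s5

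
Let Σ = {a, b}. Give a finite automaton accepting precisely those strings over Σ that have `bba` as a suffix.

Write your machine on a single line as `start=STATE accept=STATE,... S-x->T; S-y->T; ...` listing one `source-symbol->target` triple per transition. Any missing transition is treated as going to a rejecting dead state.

start=q0; accept=q3; q0-a->q0; q0-b->q1; q1-a->q0; q1-b->q2; q2-a->q3; q2-b->q2; q3-a->q0; q3-b->q1

Remember how much of `bba` the current input suffix matches. State q0 means no match yet; q1 means the last symbol is `b`; q2 means the last 2 symbols are `bb`; q3 means the last 3 symbols are `bba`. Only q3 accepts. On a mismatch, fall back to the longest proper suffix that is still a prefix of `bba`.
A 4-state machine:
        a   b  
>  q0   q0  q1 
   q1   q0  q2 
   q2   q3  q2 
 * q3   q0  q1 
(> = start, * = accepting)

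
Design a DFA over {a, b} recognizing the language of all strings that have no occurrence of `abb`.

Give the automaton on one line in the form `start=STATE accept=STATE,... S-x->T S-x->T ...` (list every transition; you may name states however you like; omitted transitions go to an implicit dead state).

This is the complement of 'contains `abb`'. Use the same substring-matching states — q0 through q3 holding how much of `abb` has just been matched — but flip the accepting set: everything except the trap q3 accepts.
        a   b  
>* q0   q1  q0 
 * q1   q1  q2 
 * q2   q1  q3 
   q3   q3  q3 
(> = start, * = accepting)

start=q0 accept=q0,q1,q2 q0-a->q1 q0-b->q0 q1-a->q1 q1-b->q2 q2-a->q1 q2-b->q3 q3-a->q3 q3-b->q3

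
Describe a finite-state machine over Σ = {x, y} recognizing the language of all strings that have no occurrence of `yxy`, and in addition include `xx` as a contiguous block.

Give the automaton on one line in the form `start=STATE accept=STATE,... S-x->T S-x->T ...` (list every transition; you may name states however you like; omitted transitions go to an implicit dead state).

Handle the two conditions separately and then intersect. One (4 states) tracks partial matches of the forbidden pattern `yxy`; the other (3 states) tracks whether and how much of `xx` has been seen. Each combined state is a pair, one component from each; accept when both components accept. Minimizing collapses redundant product states.
8 states suffice.
        x   y  
>  q0   q1  q2 
   q1   q3  q2 
   q2   q4  q2 
 * q3   q3  q5 
   q4   q3  q6 
 * q5   q7  q5 
   q6   q6  q6 
 * q7   q3  q6 
(> = start, * = accepting)

start=q0 accept=q3,q5,q7 q0-x->q1 q0-y->q2 q1-x->q3 q1-y->q2 q2-x->q4 q2-y->q2 q3-x->q3 q3-y->q5 q4-x->q3 q4-y->q6 q5-x->q7 q5-y->q5 q6-x->q6 q6-y->q6 q7-x->q3 q7-y->q6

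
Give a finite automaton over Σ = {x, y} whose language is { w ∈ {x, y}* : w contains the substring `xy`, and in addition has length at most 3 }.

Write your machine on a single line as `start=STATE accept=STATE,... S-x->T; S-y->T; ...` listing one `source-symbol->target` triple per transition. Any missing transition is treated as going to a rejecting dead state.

Build one automaton per condition and run them in lockstep. The first has 3 states tracking whether and how much of `xy` has been seen; the second has 5 states tracking the input length, saturating at 4. A product state is a pair (one from each), accepting exactly when both do. Minimizing collapses redundant product states.
7 states suffice.
       x  y 
>  A   B  C 
   B   D  E 
   C   D  F 
   D   F  G 
 * E   G  G 
   F   F  F 
 * G   F  F 
(> = start, * = accepting)

start=A; accept=E,G; A-x->B; A-y->C; B-x->D; B-y->E; C-x->D; C-y->F; D-x->F; D-y->G; E-x->G; E-y->G; F-x->F; F-y->F; G-x->F; G-y->F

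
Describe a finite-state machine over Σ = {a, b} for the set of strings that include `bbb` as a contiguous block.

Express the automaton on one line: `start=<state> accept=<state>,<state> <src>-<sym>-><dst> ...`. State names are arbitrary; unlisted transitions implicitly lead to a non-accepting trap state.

States s0..s2 record the length of the longest prefix of `bbb` that matches the current input suffix. Reaching s3 means `bbb` has been seen, and we stay there forever. Accept from s3.
4 states suffice.
        a   b  
>  s0   s0  s1 
   s1   s0  s2 
   s2   s0  s3 
 * s3   s3  s3 
(> = start, * = accepting)

start=s0 accept=s3 s0-a->s0 s0-b->s1 s1-a->s0 s1-b->s2 s2-a->s0 s2-b->s3 s3-a->s3 s3-b->s3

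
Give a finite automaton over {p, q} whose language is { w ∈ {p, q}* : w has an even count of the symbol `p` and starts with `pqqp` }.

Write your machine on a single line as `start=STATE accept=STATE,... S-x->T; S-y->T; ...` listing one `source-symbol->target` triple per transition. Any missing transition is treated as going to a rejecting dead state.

Build one automaton per condition and run them in lockstep. One (2 states) tracks the count of `p`s modulo 2; the other (6 states) tracks whether the input so far still matches the prefix `pqqp`. Each combined state is a pair, one component from each; accept when both components accept.
        p   q  
>  S0   S1  S2 
   S1   S2  S3 
   S2   S4  S2 
   S3   S2  S5 
   S4   S2  S4 
   S5   S6  S4 
 * S6   S7  S6 
   S7   S6  S7 
(> = start, * = accepting)

start=S0; accept=S6; S0-p->S1; S0-q->S2; S1-p->S2; S1-q->S3; S2-p->S4; S2-q->S2; S3-p->S2; S3-q->S5; S4-p->S2; S4-q->S4; S5-p->S6; S5-q->S4; S6-p->S7; S6-q->S6; S7-p->S6; S7-q->S7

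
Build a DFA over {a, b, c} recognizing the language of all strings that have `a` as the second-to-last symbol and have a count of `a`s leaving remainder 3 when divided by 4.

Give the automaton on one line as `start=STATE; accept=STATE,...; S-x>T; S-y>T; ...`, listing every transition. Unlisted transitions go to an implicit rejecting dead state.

Build one automaton per condition and run them in lockstep. The first has 13 states tracking the last 2 symbols read; the second has 4 states tracking the count of `a`s modulo 4. A product state is a pair (one from each), accepting exactly when both do. Minimizing collapses redundant product states.
8 states suffice.
        a   b   c  
>  S0   S1  S0  S0 
   S1   S2  S1  S1 
   S2   S3  S4  S4 
 * S3   S0  S5  S5 
   S4   S6  S4  S4 
 * S5   S0  S7  S7 
   S6   S0  S5  S5 
   S7   S0  S7  S7 
(> = start, * = accepting)

start=S0; accept=S3,S5; S0-a>S1; S0-b>S0; S0-c>S0; S1-a>S2; S1-b>S1; S1-c>S1; S2-a>S3; S2-b>S4; S2-c>S4; S3-a>S0; S3-b>S5; S3-c>S5; S4-a>S6; S4-b>S4; S4-c>S4; S5-a>S0; S5-b>S7; S5-c>S7; S6-a>S0; S6-b>S5; S6-c>S5; S7-a>S0; S7-b>S7; S7-c>S7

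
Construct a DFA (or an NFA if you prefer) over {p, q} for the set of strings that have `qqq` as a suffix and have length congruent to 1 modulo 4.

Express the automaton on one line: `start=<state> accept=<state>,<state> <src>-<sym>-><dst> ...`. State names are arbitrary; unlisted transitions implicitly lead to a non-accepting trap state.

start=A accept=O A-p->B A-q->C B-p->D B-q->E C-p->D C-q->F D-p->G D-q->H E-p->G E-q->I F-p->G F-q->J G-p->A G-q->K H-p->A H-q->L I-p->A I-q->M J-p->A J-q->M K-p->B K-q->N L-p->B L-q->O M-p->B M-q->O N-p->D N-q->P O-p->D O-q->P P-p->G P-q->J

Handle the two conditions separately and then intersect. One (4 states) tracks how much of the suffix `qqq` has currently been matched; the other (4 states) tracks the input length modulo 4. Each combined state is a pair, one component from each; accept when both components accept.
A 16-state machine:
       p  q 
>  A   B  C 
   B   D  E 
   C   D  F 
   D   G  H 
   E   G  I 
   F   G  J 
   G   A  K 
   H   A  L 
   I   A  M 
   J   A  M 
   K   B  N 
   L   B  O 
   M   B  O 
   N   D  P 
 * O   D  P 
   P   G  J 
(> = start, * = accepting)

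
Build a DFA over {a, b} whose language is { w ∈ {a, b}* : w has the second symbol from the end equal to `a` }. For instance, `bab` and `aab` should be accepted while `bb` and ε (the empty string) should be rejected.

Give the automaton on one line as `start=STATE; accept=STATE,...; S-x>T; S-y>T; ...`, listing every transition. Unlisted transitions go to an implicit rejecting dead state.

Because acceptance depends on a position counted from the end, the machine has to buffer the most recent 2 symbols. Make each state the string of the last up-to-2 symbols read; on input `x` shift the window left and append `x`. Accept when the buffered window has length 2 and begins with `a`.
        a   b  
>  S0   S1  S2 
   S1   S3  S4 
   S2   S5  S6 
 * S3   S3  S4 
 * S4   S5  S6 
   S5   S3  S4 
   S6   S5  S6 
(> = start, * = accepting)

start=S0; accept=S3,S4; S0-a>S1; S0-b>S2; S1-a>S3; S1-b>S4; S2-a>S5; S2-b>S6; S3-a>S3; S3-b>S4; S4-a>S5; S4-b>S6; S5-a>S3; S5-b>S4; S6-a>S5; S6-b>S6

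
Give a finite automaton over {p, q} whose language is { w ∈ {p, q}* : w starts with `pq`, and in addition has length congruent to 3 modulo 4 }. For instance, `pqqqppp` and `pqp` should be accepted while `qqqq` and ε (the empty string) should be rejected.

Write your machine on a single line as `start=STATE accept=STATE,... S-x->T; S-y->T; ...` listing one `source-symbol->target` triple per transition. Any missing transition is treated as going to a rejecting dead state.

Run two small machines in parallel and take their product. One (4 states) tracks whether the input so far still matches the prefix `pq`; the other (4 states) tracks the input length modulo 4. Each combined state is a pair, one component from each; accept when both components accept.
With 10 states:
       p  q 
>  A   B  C 
   B   D  E 
   C   D  D 
   D   F  F 
   E   G  G 
   F   H  H 
 * G   I  I 
   H   C  C 
   I   J  J 
   J   E  E 
(> = start, * = accepting)

start=A; accept=G; A-p->B; A-q->C; B-p->D; B-q->E; C-p->D; C-q->D; D-p->F; D-q->F; E-p->G; E-q->G; F-p->H; F-q->H; G-p->I; G-q->I; H-p->C; H-q->C; I-p->J; I-q->J; J-p->E; J-q->E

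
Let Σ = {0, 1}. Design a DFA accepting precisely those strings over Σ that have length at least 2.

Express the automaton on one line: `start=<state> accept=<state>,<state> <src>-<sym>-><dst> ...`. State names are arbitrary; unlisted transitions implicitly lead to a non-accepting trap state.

start=q0 accept=q2,q3 q0-0->q1 q0-1->q1 q1-0->q2 q1-1->q2 q2-0->q3 q2-1->q3 q3-0->q3 q3-1->q3

Count input length up to 3: every symbol moves from q0 toward q3, which means 'more than 2' and absorbs. Accept from {q2, q3}.
A 4-state machine:
        0   1  
>  q0   q1  q1 
   q1   q2  q2 
 * q2   q3  q3 
 * q3   q3  q3 
(> = start, * = accepting)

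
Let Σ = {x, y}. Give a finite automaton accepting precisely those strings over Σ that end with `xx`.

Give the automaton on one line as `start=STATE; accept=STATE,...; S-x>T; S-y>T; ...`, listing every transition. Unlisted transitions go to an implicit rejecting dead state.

Let each state record the length of the longest suffix of the input read so far that is also a prefix of `xx`. S1 means the last symbol is `x`; S2 means the last 2 symbols are `xx`. Accept only at S2, where the string currently ends in `xx`.
        x   y  
>  S0   S1  S0 
   S1   S2  S0 
 * S2   S2  S0 
(> = start, * = accepting)

start=S0; accept=S2; S0-x>S1; S0-y>S0; S1-x>S2; S1-y>S0; S2-x>S2; S2-y>S0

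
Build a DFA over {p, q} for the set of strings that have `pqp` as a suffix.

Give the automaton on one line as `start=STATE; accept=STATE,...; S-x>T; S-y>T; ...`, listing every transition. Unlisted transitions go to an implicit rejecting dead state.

start=A; accept=D; A-p>B; A-q>A; B-p>B; B-q>C; C-p>D; C-q>A; D-p>B; D-q>C

Let each state record the length of the longest suffix of the input read so far that is also a prefix of `pqp`. B means the last symbol is `p`; C means the last 2 symbols are `pq`; D means the last 3 symbols are `pqp`. Accept only at D, where the string currently ends in `pqp`.
4 states suffice.
       p  q 
>  A   B  A 
   B   B  C 
   C   D  A 
 * D   B  C 
(> = start, * = accepting)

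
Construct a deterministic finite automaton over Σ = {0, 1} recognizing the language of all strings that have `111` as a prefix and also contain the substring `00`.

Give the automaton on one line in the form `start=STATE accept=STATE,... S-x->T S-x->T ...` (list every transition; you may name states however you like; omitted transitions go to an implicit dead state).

Handle the two conditions separately and then intersect. The first has 5 states tracking whether the input so far still matches the prefix `111`; the second has 3 states tracking whether and how much of `00` has been seen. A product state is a pair (one from each), accepting exactly when both do. After merging equivalent states the machine shrinks.
        0   1  
>  S0   S1  S2 
   S1   S1  S1 
   S2   S1  S3 
   S3   S1  S4 
   S4   S5  S4 
   S5   S6  S4 
 * S6   S6  S6 
(> = start, * = accepting)

start=S0 accept=S6 S0-0->S1 S0-1->S2 S1-0->S1 S1-1->S1 S2-0->S1 S2-1->S3 S3-0->S1 S3-1->S4 S4-0->S5 S4-1->S4 S5-0->S6 S5-1->S4 S6-0->S6 S6-1->S6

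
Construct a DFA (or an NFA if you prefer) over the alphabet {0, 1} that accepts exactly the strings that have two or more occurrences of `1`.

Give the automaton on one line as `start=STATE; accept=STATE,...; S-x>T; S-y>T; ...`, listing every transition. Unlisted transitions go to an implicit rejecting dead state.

Count `1`s, saturating at 3: states q0 through q2 mean 0 through 2 `1`s seen; q3 means more than 2. Each `1` increments (capped at q3); other symbols loop. Accept from {q2, q3}.
With 4 states:
        0   1  
>  q0   q0  q1 
   q1   q1  q2 
 * q2   q2  q3 
 * q3   q3  q3 
(> = start, * = accepting)

start=q0; accept=q2,q3; q0-0>q0; q0-1>q1; q1-0>q1; q1-1>q2; q2-0>q2; q2-1>q3; q3-0>q3; q3-1>q3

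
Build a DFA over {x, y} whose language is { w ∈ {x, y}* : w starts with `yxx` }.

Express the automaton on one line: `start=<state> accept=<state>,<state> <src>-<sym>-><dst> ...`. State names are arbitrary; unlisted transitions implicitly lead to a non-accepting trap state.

Check the first 3 symbols one by one: A through C record how many have matched `yxx` so far; any wrong symbol goes to the dead state E. After all 3 match we enter the accepting sink D.
A 5-state machine:
       x  y 
>  A   E  B 
   B   C  E 
   C   D  E 
 * D   D  D 
   E   E  E 
(> = start, * = accepting)

start=A accept=D A-x->E A-y->B B-x->C B-y->E C-x->D C-y->E D-x->D D-y->D E-x->E E-y->E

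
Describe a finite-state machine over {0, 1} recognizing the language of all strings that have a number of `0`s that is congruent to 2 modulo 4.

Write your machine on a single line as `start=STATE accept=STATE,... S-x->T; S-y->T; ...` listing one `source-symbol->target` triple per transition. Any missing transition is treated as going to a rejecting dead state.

start=q0; accept=q2; q0-0->q1; q0-1->q0; q1-0->q2; q1-1->q1; q2-0->q3; q2-1->q2; q3-0->q0; q3-1->q3

Keep the running count of `0`s modulo 4: each `0` advances along the cycle q0 → q1 → q2 → q3 → q0 while other symbols loop. Accept at q2.
4 states suffice.
        0   1  
>  q0   q1  q0 
   q1   q2  q1 
 * q2   q3  q2 
   q3   q0  q3 
(> = start, * = accepting)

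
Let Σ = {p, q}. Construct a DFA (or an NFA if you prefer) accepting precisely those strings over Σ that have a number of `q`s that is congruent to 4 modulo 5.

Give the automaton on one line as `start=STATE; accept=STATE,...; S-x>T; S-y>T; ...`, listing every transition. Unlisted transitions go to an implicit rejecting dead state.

Keep the running count of `q`s modulo 5: each `q` advances along the cycle s0 → s1 → s2 → s3 → s4 → s0 while other symbols loop. Accept at s4.
A 5-state machine:
        p   q  
>  s0   s0  s1 
   s1   s1  s2 
   s2   s2  s3 
   s3   s3  s4 
 * s4   s4  s0 
(> = start, * = accepting)

start=s0; accept=s4; s0-p>s0; s0-q>s1; s1-p>s1; s1-q>s2; s2-p>s2; s2-q>s3; s3-p>s3; s3-q>s4; s4-p>s4; s4-q>s0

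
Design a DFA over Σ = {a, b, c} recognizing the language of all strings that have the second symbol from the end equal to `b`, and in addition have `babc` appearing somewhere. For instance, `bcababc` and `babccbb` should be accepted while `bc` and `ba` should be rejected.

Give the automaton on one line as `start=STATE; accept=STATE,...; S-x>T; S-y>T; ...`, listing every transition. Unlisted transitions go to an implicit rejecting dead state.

start=s0; accept=s4,s7; s0-a>s0; s0-b>s1; s0-c>s0; s1-a>s2; s1-b>s1; s1-c>s0; s2-a>s0; s2-b>s3; s2-c>s0; s3-a>s2; s3-b>s1; s3-c>s4; s4-a>s5; s4-b>s6; s4-c>s5; s5-a>s5; s5-b>s6; s5-c>s5; s6-a>s4; s6-b>s7; s6-c>s4; s7-a>s4; s7-b>s7; s7-c>s4

Run two small machines in parallel and take their product. The first has 13 states tracking the last 2 symbols read; the second has 5 states tracking whether and how much of `babc` has been seen. A product state is a pair (one from each), accepting exactly when both do. After merging equivalent states the machine shrinks.
        a   b   c  
>  s0   s0  s1  s0 
   s1   s2  s1  s0 
   s2   s0  s3  s0 
   s3   s2  s1  s4 
 * s4   s5  s6  s5 
   s5   s5  s6  s5 
   s6   s4  s7  s4 
 * s7   s4  s7  s4 
(> = start, * = accepting)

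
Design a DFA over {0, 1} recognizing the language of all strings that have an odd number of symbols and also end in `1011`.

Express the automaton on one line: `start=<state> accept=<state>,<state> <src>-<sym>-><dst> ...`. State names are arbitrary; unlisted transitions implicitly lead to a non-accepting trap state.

Run two small machines in parallel and take their product. The first has 2 states tracking the input length modulo 2; the second has 5 states tracking how much of the suffix `1011` has currently been matched. A product state is a pair (one from each), accepting exactly when both do. After merging equivalent states the machine shrinks.
With 6 states:
        0   1  
>  S0   S1  S1 
   S1   S0  S2 
   S2   S3  S1 
   S3   S0  S4 
   S4   S3  S5 
 * S5   S0  S2 
(> = start, * = accepting)

start=S0 accept=S5 S0-0->S1 S0-1->S1 S1-0->S0 S1-1->S2 S2-0->S3 S2-1->S1 S3-0->S0 S3-1->S4 S4-0->S3 S4-1->S5 S5-0->S0 S5-1->S2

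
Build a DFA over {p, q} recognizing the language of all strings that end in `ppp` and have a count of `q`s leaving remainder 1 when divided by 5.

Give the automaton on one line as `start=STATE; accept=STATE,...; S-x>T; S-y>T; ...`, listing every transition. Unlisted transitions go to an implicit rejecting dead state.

start=S0; accept=S10; S0-p>S1; S0-q>S2; S1-p>S3; S1-q>S2; S2-p>S4; S2-q>S5; S3-p>S6; S3-q>S2; S4-p>S7; S4-q>S5; S5-p>S8; S5-q>S9; S6-p>S6; S6-q>S2; S7-p>S10; S7-q>S5; S8-p>S11; S8-q>S9; S9-p>S12; S9-q>S13; S10-p>S10; S10-q>S5; S11-p>S14; S11-q>S9; S12-p>S15; S12-q>S13; S13-p>S16; S13-q>S0; S14-p>S14; S14-q>S9; S15-p>S17; S15-q>S13; S16-p>S18; S16-q>S0; S17-p>S17; S17-q>S13; S18-p>S19; S18-q>S0; S19-p>S19; S19-q>S0

Build one automaton per condition and run them in lockstep. One (4 states) tracks how much of the suffix `ppp` has currently been matched; the other (5 states) tracks the count of `q`s modulo 5. Each combined state is a pair, one component from each; accept when both components accept.
A 20-state machine:
          p    q  
>  S0     S1   S2 
   S1     S3   S2 
   S2     S4   S5 
   S3     S6   S2 
   S4     S7   S5 
   S5     S8   S9 
   S6     S6   S2 
   S7    S10   S5 
   S8    S11   S9 
   S9    S12  S13 
 * S10   S10   S5 
   S11   S14   S9 
   S12   S15  S13 
   S13   S16   S0 
   S14   S14   S9 
   S15   S17  S13 
   S16   S18   S0 
   S17   S17  S13 
   S18   S19   S0 
   S19   S19   S0 
(> = start, * = accepting)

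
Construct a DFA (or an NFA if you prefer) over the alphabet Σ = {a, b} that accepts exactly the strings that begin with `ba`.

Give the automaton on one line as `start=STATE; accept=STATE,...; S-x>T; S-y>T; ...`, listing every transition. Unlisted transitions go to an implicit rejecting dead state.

start=S0; accept=S2; S0-a>S3; S0-b>S1; S1-a>S2; S1-b>S3; S2-a>S2; S2-b>S2; S3-a>S3; S3-b>S3

Check the first 2 symbols one by one: S0 through S1 record how many have matched `ba` so far; any wrong symbol goes to the dead state S3. After all 2 match we enter the accepting sink S2.
4 states suffice.
        a   b  
>  S0   S3  S1 
   S1   S2  S3 
 * S2   S2  S2 
   S3   S3  S3 
(> = start, * = accepting)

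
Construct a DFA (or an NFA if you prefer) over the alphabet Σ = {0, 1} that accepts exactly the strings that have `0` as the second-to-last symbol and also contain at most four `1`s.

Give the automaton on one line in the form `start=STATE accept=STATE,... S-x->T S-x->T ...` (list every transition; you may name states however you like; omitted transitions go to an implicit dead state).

Run two small machines in parallel and take their product. One (7 states) tracks the last 2 symbols read; the other (6 states) tracks the count of `1`s, saturating at 5. Each combined state is a pair, one component from each; accept when both components accept. Equivalent product states are then merged.
20 states suffice.
          0    1  
>  S0     S1   S2 
   S1     S3   S4 
   S2     S5   S6 
 * S3     S3   S4 
 * S4     S5   S6 
   S5     S7   S8 
   S6     S9  S10 
 * S7     S7   S8 
 * S8     S9  S10 
   S9    S11  S12 
   S10   S13  S14 
 * S11   S11  S12 
 * S12   S13  S14 
   S13   S15  S16 
   S14   S17  S18 
 * S15   S15  S16 
 * S16   S17  S18 
   S17   S19  S18 
   S18   S18  S18 
 * S19   S19  S18 
(> = start, * = accepting)

start=S0 accept=S3,S4,S7,S8,S11,S12,S15,S16,S19 S0-0->S1 S0-1->S2 S1-0->S3 S1-1->S4 S2-0->S5 S2-1->S6 S3-0->S3 S3-1->S4 S4-0->S5 S4-1->S6 S5-0->S7 S5-1->S8 S6-0->S9 S6-1->S10 S7-0->S7 S7-1->S8 S8-0->S9 S8-1->S10 S9-0->S11 S9-1->S12 S10-0->S13 S10-1->S14 S11-0->S11 S11-1->S12 S12-0->S13 S12-1->S14 S13-0->S15 S13-1->S16 S14-0->S17 S14-1->S18 S15-0->S15 S15-1->S16 S16-0->S17 S16-1->S18 S17-0->S19 S17-1->S18 S18-0->S18 S18-1->S18 S19-0->S19 S19-1->S18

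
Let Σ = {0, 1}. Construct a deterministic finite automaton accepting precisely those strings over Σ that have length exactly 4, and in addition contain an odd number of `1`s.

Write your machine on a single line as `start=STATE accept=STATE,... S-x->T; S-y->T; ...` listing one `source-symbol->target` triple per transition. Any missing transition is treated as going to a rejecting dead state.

Run two small machines in parallel and take their product. The first has 6 states tracking the input length, saturating at 5; the second has 2 states tracking the count of `1`s modulo 2. A product state is a pair (one from each), accepting exactly when both do. After merging equivalent states the machine shrinks.
9 states suffice.
        0   1  
>  S0   S1  S2 
   S1   S3  S4 
   S2   S4  S3 
   S3   S5  S6 
   S4   S6  S5 
   S5   S7  S8 
   S6   S8  S7 
   S7   S7  S7 
 * S8   S7  S7 
(> = start, * = accepting)

start=S0; accept=S8; S0-0->S1; S0-1->S2; S1-0->S3; S1-1->S4; S2-0->S4; S2-1->S3; S3-0->S5; S3-1->S6; S4-0->S6; S4-1->S5; S5-0->S7; S5-1->S8; S6-0->S8; S6-1->S7; S7-0->S7; S7-1->S7; S8-0->S7; S8-1->S7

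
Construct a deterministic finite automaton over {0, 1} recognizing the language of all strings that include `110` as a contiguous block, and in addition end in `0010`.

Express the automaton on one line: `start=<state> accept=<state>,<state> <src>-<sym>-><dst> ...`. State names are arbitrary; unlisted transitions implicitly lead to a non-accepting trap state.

Build one automaton per condition and run them in lockstep. One (4 states) tracks whether and how much of `110` has been seen; the other (5 states) tracks how much of the suffix `0010` has currently been matched. Each combined state is a pair, one component from each; accept when both components accept. After merging equivalent states the machine shrinks.
        0   1  
>  S0   S0  S1 
   S1   S0  S2 
   S2   S3  S2 
   S3   S4  S2 
   S4   S4  S5 
   S5   S6  S2 
 * S6   S4  S2 
(> = start, * = accepting)

start=S0 accept=S6 S0-0->S0 S0-1->S1 S1-0->S0 S1-1->S2 S2-0->S3 S2-1->S2 S3-0->S4 S3-1->S2 S4-0->S4 S4-1->S5 S5-0->S6 S5-1->S2 S6-0->S4 S6-1->S2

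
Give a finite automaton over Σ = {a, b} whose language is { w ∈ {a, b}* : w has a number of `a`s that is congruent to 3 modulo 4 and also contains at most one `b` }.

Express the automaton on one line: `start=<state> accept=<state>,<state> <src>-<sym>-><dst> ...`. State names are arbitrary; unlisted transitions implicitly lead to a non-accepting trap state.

start=q0 accept=q6,q8 q0-a->q1 q0-b->q2 q1-a->q3 q1-b->q4 q2-a->q4 q2-b->q5 q3-a->q6 q3-b->q7 q4-a->q7 q4-b->q5 q5-a->q5 q5-b->q5 q6-a->q0 q6-b->q8 q7-a->q8 q7-b->q5 q8-a->q2 q8-b->q5

Handle the two conditions separately and then intersect. One (4 states) tracks the count of `a`s modulo 4; the other (3 states) tracks the count of `b`s, saturating at 2. Each combined state is a pair, one component from each; accept when both components accept. Minimizing collapses redundant product states.
        a   b  
>  q0   q1  q2 
   q1   q3  q4 
   q2   q4  q5 
   q3   q6  q7 
   q4   q7  q5 
   q5   q5  q5 
 * q6   q0  q8 
   q7   q8  q5 
 * q8   q2  q5 
(> = start, * = accepting)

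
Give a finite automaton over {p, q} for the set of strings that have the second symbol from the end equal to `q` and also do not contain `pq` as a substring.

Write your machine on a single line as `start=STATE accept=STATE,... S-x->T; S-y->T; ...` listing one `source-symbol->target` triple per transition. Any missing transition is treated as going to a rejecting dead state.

start=A; accept=F,G; A-p->B; A-q->C; B-p->D; B-q->E; C-p->F; C-q->G; D-p->D; D-q->E; E-p->H; E-q->I; F-p->D; F-q->E; G-p->F; G-q->G; H-p->J; H-q->E; I-p->H; I-q->I; J-p->J; J-q->E

Build one automaton per condition and run them in lockstep. One (7 states) tracks the last 2 symbols read; the other (3 states) tracks partial matches of the forbidden pattern `pq`. Each combined state is a pair, one component from each; accept when both components accept.
With 10 states:
       p  q 
>  A   B  C 
   B   D  E 
   C   F  G 
   D   D  E 
   E   H  I 
 * F   D  E 
 * G   F  G 
   H   J  E 
   I   H  I 
   J   J  E 
(> = start, * = accepting)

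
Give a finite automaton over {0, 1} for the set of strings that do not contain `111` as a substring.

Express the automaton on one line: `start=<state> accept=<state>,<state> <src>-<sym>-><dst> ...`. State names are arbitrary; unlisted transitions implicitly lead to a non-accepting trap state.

start=q0 accept=q0,q1,q2 q0-0->q0 q0-1->q1 q1-0->q0 q1-1->q2 q2-0->q0 q2-1->q3 q3-0->q3 q3-1->q3

This is the complement of 'contains `111`'. Use the same substring-matching states — q0 through q3 holding how much of `111` has just been matched — but flip the accepting set: everything except the trap q3 accepts.
With 4 states:
        0   1  
>* q0   q0  q1 
 * q1   q0  q2 
 * q2   q0  q3 
   q3   q3  q3 
(> = start, * = accepting)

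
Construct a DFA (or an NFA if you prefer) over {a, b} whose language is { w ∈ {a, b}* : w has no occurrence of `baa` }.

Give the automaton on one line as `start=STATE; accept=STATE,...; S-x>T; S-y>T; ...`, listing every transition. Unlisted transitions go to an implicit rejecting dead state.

start=s0; accept=s0,s1,s2; s0-a>s0; s0-b>s1; s1-a>s2; s1-b>s1; s2-a>s3; s2-b>s1; s3-a>s3; s3-b>s3

This is the complement of 'contains `baa`'. Use the same substring-matching states — s0 through s3 holding how much of `baa` has just been matched — but flip the accepting set: everything except the trap s3 accepts.
        a   b  
>* s0   s0  s1 
 * s1   s2  s1 
 * s2   s3  s1 
   s3   s3  s3 
(> = start, * = accepting)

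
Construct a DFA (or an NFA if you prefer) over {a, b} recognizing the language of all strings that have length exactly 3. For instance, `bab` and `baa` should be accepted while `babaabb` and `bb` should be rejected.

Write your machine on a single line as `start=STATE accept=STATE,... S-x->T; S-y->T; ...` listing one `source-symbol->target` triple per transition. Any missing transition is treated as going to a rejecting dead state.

Count input length up to 4: every symbol moves from S0 toward S4, which means 'more than 3' and absorbs. Accept from {S3}.
A 5-state machine:
        a   b  
>  S0   S1  S1 
   S1   S2  S2 
   S2   S3  S3 
 * S3   S4  S4 
   S4   S4  S4 
(> = start, * = accepting)

start=S0; accept=S3; S0-a->S1; S0-b->S1; S1-a->S2; S1-b->S2; S2-a->S3; S2-b->S3; S3-a->S4; S3-b->S4; S4-a->S4; S4-b->S4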